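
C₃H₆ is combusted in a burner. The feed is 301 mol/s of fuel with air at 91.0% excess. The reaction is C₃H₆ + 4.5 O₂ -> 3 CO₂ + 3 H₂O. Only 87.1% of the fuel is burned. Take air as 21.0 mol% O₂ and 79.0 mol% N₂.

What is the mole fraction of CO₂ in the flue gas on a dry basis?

Stoichiometric O₂ = 4.5 × 301 = 1354 mol/s; O₂ fed = 1354 × 1.910 = 2587 mol/s.
N₂ fed = 2587 × 79/21 = 9732 mol/s.
Fuel reacted = 0.871 × 301 → ξ = 262.2 mol/s.
Outlet (n = n₀ + ν ξ):
  C₃H₆: 301 − 1(262.2) = 38.83
  O₂: 2587 − 4.5(262.2) = 1407
  N₂: 9732 (inert)
  CO₂: 0 + 3(262.2) = 786.5
  H₂O: 0 + 3(262.2) = 786.5
Dry total = 11970 mol/s; y_CO₂ (dry) = 786.5 / 11970 = 0.06573.

0.0657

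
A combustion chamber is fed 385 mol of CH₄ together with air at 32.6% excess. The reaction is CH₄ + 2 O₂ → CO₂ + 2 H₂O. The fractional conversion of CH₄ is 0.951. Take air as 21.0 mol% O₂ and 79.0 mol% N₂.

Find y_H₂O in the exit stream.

0.14

Stoichiometric O₂ = 2 × 385 = 770 mol; O₂ fed = 770 × 1.326 = 1021 mol.
N₂ fed = 1021 × 79/21 = 3841 mol.
Fuel reacted = 0.951 × 385 → ξ = 366.1 mol.
Outlet (n = n₀ + ν ξ):
  CH₄: 385 − 1(366.1) = 18.87
  O₂: 1021 − 2(366.1) = 288.8
  N₂: 3841 (inert)
  CO₂: 0 + 1(366.1) = 366.1
  H₂O: 0 + 2(366.1) = 732.3
Total out = 5247 mol; y_H₂O = 732.3 / 5247 = 0.1396.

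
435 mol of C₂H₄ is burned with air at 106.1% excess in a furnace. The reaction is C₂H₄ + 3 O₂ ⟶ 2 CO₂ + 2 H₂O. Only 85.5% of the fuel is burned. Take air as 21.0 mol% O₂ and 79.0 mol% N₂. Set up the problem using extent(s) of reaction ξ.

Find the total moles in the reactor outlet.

Stoichiometric O₂ = 3 × 435 = 1305 mol; O₂ fed = 1305 × 2.061 = 2690 mol.
N₂ fed = 2690 × 79/21 = 10120 mol.
Fuel reacted = 0.855 × 435 → ξ = 371.9 mol.
Outlet (n = n₀ + ν ξ):
  C₂H₄: 435 − 1(371.9) = 63.07
  O₂: 2690 − 3(371.9) = 1574
  N₂: 10120 (inert)
  CO₂: 0 + 2(371.9) = 743.9
  H₂O: 0 + 2(371.9) = 743.9
Total out = 63.07 + 1574 + 10120 + 743.9 + 743.9 = 13240 mol.

13200 mol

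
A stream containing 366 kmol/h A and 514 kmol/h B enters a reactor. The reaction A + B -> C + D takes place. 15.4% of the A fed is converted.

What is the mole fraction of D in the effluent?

0.064

A reacted = 0.154 × 366 = 56.36 kmol/h; ν_A = −1, so ξ = 56.36/1 = 56.36 kmol/h.
Outlet amounts (n = n₀ + ν ξ):
  A: 366 − 1(56.36) = 309.6
  B: 514 − 1(56.36) = 457.6
  C: 0 + 1(56.36) = 56.36
  D: 0 + 1(56.36) = 56.36
Total out = 880 kmol/h; y_D = 56.36 / 880 = 0.06405.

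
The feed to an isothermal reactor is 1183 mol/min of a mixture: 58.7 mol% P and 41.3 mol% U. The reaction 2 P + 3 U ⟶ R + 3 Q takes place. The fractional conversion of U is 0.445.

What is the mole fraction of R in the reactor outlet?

0.0653

U reacted = 0.445 × 488.6 = 217.4 mol/min; ν_U = −3, so ξ = 217.4/3 = 72.47 mol/min.
Outlet amounts (n = n₀ + ν ξ):
  P: 694.4 − 2(72.47) = 549.5
  U: 488.6 − 3(72.47) = 271.2
  R: 0 + 1(72.47) = 72.47
  Q: 0 + 3(72.47) = 217.4
Total out = 1111 mol/min; y_R = 72.47 / 1111 = 0.06526.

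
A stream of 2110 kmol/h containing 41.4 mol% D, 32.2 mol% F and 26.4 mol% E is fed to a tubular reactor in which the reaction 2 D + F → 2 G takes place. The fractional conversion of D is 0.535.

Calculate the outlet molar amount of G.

467 kmol/h

D reacted = 0.535 × 873.5 = 467.3 kmol/h; ν_D = −2, so ξ = 467.3/2 = 233.7 kmol/h.
Outlet amounts (n = n₀ + ν ξ):
  D: 873.5 − 2(233.7) = 406.2
  F: 679.4 − 1(233.7) = 445.7
  G: 0 + 2(233.7) = 467.3
  E: 557 (inert)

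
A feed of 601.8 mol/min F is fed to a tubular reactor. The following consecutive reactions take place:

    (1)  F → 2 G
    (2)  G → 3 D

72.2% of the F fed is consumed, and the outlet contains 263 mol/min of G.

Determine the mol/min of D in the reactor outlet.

1820 mol/min

Conversion of F: F consumed = 1ξ₁ = 0.722 × 601.8 → ξ₁ = 434.5 mol/min.
G balance: n_G = 0 + 2ξ₁ − 1ξ₂ = 263 → ξ₂ = (2·434.5 − 263)/1 = 606 mol/min.
Outlet amounts (n = n₀ + Σ ν·ξ):
  F: 601.8 − 1(434.5) = 167.3
  G: 0 + 2(434.5) − 1(606) = 263
  D: 0 + 3(606) = 1818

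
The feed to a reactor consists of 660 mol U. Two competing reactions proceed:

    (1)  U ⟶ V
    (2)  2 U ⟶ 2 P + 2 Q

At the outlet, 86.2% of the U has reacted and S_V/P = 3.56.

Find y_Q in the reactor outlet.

Conversion of U: U consumed = 0.862 × 660 = 568.9 mol = 1ξ₁ + 2ξ₂.
Selectivity: 1ξ₁ / (2ξ₂) = 3.56 → ξ₁ = 7.12 ξ₂.
Substitute: (1·7.12 + 2) ξ₂ = 568.9 → ξ₂ = 62.38 mol, ξ₁ = 444.2 mol.
Outlet amounts (n = n₀ + Σ ν·ξ):
  U: 660 − 1(444.2) − 2(62.38) = 91.08
  V: 0 + 1(444.2) = 444.2
  P: 0 + 2(62.38) = 124.8
  Q: 0 + 2(62.38) = 124.8
Total out = 784.8 mol; y_Q = 124.8 / 784.8 = 0.159.

0.159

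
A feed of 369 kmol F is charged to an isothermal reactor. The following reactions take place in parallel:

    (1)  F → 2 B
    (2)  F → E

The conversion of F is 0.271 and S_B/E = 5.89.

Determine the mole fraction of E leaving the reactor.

0.0571

Conversion of F: F consumed = 0.271 × 369 = 100 kmol = 1ξ₁ + 1ξ₂.
Selectivity: 2ξ₁ / (1ξ₂) = 5.89 → ξ₁ = 2.945 ξ₂.
Substitute: (1·2.945 + 1) ξ₂ = 100 → ξ₂ = 25.35 kmol, ξ₁ = 74.65 kmol.
Outlet amounts (n = n₀ + Σ ν·ξ):
  F: 369 − 1(74.65) − 1(25.35) = 269
  B: 0 + 2(74.65) = 149.3
  E: 0 + 1(25.35) = 25.35
Total out = 443.7 kmol; y_E = 25.35 / 443.7 = 0.05714.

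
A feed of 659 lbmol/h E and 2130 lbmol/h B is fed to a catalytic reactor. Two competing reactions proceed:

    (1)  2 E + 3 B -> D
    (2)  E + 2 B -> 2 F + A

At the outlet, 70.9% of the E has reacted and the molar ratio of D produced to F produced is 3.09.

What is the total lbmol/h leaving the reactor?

Conversion of E: E consumed = 0.709 × 659 = 467.2 lbmol/h = 2ξ₁ + 1ξ₂.
Selectivity: 1ξ₁ / (2ξ₂) = 3.09 → ξ₁ = 6.18 ξ₂.
Substitute: (2·6.18 + 1) ξ₂ = 467.2 → ξ₂ = 34.97 lbmol/h, ξ₁ = 216.1 lbmol/h.
Outlet amounts (n = n₀ + Σ ν·ξ):
  E: 659 − 2(216.1) − 1(34.97) = 191.8
  B: 2130 − 3(216.1) − 2(34.97) = 1412
  D: 0 + 1(216.1) = 216.1
  F: 0 + 2(34.97) = 69.94
  A: 0 + 1(34.97) = 34.97
Total out = 191.8 + 1412 + 216.1 + 69.94 + 34.97 = 1924 lbmol/h.

1920 lbmol/h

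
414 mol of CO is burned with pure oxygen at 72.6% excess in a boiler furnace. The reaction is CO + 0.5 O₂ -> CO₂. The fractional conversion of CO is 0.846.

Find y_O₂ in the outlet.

Stoichiometric O₂ = 0.5 × 414 = 207 mol; O₂ fed = 207 × 1.726 = 357.3 mol.
Fuel reacted = 0.846 × 414 → ξ = 350.2 mol.
Outlet (n = n₀ + ν ξ):
  CO: 414 − 1(350.2) = 63.76
  O₂: 357.3 − 0.5(350.2) = 182.2
  CO₂: 0 + 1(350.2) = 350.2
Total out = 596.2 mol; y_O₂ = 182.2 / 596.2 = 0.3056.

0.306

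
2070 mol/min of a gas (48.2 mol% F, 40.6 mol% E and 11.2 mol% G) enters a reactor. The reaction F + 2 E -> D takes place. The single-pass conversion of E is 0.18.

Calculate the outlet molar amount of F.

922 mol/min

E reacted = 0.18 × 840.4 = 151.3 mol/min; ν_E = −2, so ξ = 151.3/2 = 75.64 mol/min.
Outlet amounts (n = n₀ + ν ξ):
  F: 997.7 − 1(75.64) = 922.1
  E: 840.4 − 2(75.64) = 689.1
  D: 0 + 1(75.64) = 75.64
  G: 231.8 (inert)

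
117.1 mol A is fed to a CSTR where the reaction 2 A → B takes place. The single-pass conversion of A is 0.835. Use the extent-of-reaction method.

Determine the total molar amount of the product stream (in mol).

A reacted = 0.835 × 117.1 = 97.78 mol; ν_A = −2, so ξ = 97.78/2 = 48.89 mol.
Outlet amounts (n = n₀ + ν ξ):
  A: 117.1 − 2(48.89) = 19.32
  B: 0 + 1(48.89) = 48.89
Total out = 19.32 + 48.89 = 68.21 mol.

68.2 mol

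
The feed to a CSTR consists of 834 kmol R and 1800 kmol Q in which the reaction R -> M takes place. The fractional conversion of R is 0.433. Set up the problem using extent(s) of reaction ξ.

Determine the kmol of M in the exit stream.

361 kmol

R reacted = 0.433 × 834 = 361.1 kmol; ν_R = −1, so ξ = 361.1/1 = 361.1 kmol.
Outlet amounts (n = n₀ + ν ξ):
  R: 834 − 1(361.1) = 472.9
  M: 0 + 1(361.1) = 361.1
  Q: 1800 (inert)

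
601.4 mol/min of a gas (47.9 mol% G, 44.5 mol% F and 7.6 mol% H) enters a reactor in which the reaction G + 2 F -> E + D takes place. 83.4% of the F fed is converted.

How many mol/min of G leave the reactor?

176 mol/min

F reacted = 0.834 × 267.6 = 223.2 mol/min; ν_F = −2, so ξ = 223.2/2 = 111.6 mol/min.
Outlet amounts (n = n₀ + ν ξ):
  G: 288.1 − 1(111.6) = 176.5
  F: 267.6 − 2(111.6) = 44.43
  E: 0 + 1(111.6) = 111.6
  D: 0 + 1(111.6) = 111.6
  H: 45.71 (inert)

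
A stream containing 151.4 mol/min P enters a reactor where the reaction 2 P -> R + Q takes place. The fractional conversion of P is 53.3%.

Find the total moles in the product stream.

151 mol/min

P reacted = 0.533 × 151.4 = 80.7 mol/min; ν_P = −2, so ξ = 80.7/2 = 40.35 mol/min.
Outlet amounts (n = n₀ + ν ξ):
  P: 151.4 − 2(40.35) = 70.7
  R: 0 + 1(40.35) = 40.35
  Q: 0 + 1(40.35) = 40.35
Total out = 70.7 + 40.35 + 40.35 = 151.4 mol/min.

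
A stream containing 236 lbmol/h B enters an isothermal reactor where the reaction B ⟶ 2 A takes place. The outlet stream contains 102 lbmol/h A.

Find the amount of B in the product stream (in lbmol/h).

185 lbmol/h

For A: n = n₀ + 2ξ → 102 = 0 + 2ξ, giving ξ = 51 lbmol/h.
Outlet amounts (n = n₀ + ν ξ):
  B: 236 − 1(51) = 185
  A: 0 + 2(51) = 102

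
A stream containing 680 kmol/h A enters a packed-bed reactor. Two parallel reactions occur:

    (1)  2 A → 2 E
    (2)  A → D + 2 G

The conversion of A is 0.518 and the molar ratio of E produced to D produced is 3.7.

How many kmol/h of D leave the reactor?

74.9 kmol/h

Conversion of A: A consumed = 0.518 × 680 = 352.2 kmol/h = 2ξ₁ + 1ξ₂.
Selectivity: 2ξ₁ / (1ξ₂) = 3.7 → ξ₁ = 1.85 ξ₂.
Substitute: (2·1.85 + 1) ξ₂ = 352.2 → ξ₂ = 74.94 kmol/h, ξ₁ = 138.6 kmol/h.
Outlet amounts (n = n₀ + Σ ν·ξ):
  A: 680 − 2(138.6) − 1(74.94) = 327.8
  E: 0 + 2(138.6) = 277.3
  D: 0 + 1(74.94) = 74.94
  G: 0 + 2(74.94) = 149.9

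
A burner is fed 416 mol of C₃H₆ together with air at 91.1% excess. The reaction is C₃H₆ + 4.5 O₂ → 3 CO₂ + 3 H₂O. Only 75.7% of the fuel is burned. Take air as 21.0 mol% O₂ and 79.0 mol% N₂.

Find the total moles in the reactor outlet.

17600 mol

Stoichiometric O₂ = 4.5 × 416 = 1872 mol; O₂ fed = 1872 × 1.911 = 3577 mol.
N₂ fed = 3577 × 79/21 = 13460 mol.
Fuel reacted = 0.757 × 416 → ξ = 314.9 mol.
Outlet (n = n₀ + ν ξ):
  C₃H₆: 416 − 1(314.9) = 101.1
  O₂: 3577 − 4.5(314.9) = 2160
  N₂: 13460 (inert)
  CO₂: 0 + 3(314.9) = 944.7
  H₂O: 0 + 3(314.9) = 944.7
Total out = 101.1 + 2160 + 13460 + 944.7 + 944.7 = 17610 mol.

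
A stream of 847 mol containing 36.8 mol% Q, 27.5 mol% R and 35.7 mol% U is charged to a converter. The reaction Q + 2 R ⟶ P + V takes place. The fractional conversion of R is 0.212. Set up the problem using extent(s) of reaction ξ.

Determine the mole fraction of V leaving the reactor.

0.03

R reacted = 0.212 × 232.9 = 49.38 mol; ν_R = −2, so ξ = 49.38/2 = 24.69 mol.
Outlet amounts (n = n₀ + ν ξ):
  Q: 311.7 − 1(24.69) = 287
  R: 232.9 − 2(24.69) = 183.5
  P: 0 + 1(24.69) = 24.69
  V: 0 + 1(24.69) = 24.69
  U: 302.4 (inert)
Total out = 822.3 mol; y_V = 24.69 / 822.3 = 0.03003.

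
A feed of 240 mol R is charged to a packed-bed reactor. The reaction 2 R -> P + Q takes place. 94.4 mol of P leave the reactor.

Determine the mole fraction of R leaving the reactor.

For P: n = n₀ + 1ξ → 94.4 = 0 + 1ξ, giving ξ = 94.4 mol.
Outlet amounts (n = n₀ + ν ξ):
  R: 240 − 2(94.4) = 51.2
  P: 0 + 1(94.4) = 94.4
  Q: 0 + 1(94.4) = 94.4
Total out = 240 mol; y_R = 51.2 / 240 = 0.2133.

0.213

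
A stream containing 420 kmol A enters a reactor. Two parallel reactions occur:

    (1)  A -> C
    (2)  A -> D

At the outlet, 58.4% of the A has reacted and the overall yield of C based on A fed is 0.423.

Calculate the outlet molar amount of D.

67.6 kmol

Yield of C: 1ξ₁ / 420 = 0.423 → ξ₁ = 177.7 kmol.
Conversion of A: 1ξ₁ + 1ξ₂ = 0.584 × 420 = 245.3 → ξ₂ = 67.62 kmol.
Outlet amounts (n = n₀ + Σ ν·ξ):
  A: 420 − 1(177.7) − 1(67.62) = 174.7
  C: 0 + 1(177.7) = 177.7
  D: 0 + 1(67.62) = 67.62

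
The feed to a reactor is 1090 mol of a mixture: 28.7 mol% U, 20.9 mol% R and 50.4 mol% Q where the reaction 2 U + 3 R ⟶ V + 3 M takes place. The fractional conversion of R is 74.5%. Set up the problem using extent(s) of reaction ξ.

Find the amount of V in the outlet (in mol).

R reacted = 0.745 × 227.8 = 169.7 mol; ν_R = −3, so ξ = 169.7/3 = 56.57 mol.
Outlet amounts (n = n₀ + ν ξ):
  U: 312.8 − 2(56.57) = 199.7
  R: 227.8 − 3(56.57) = 58.09
  V: 0 + 1(56.57) = 56.57
  M: 0 + 3(56.57) = 169.7
  Q: 549.4 (inert)

56.6 mol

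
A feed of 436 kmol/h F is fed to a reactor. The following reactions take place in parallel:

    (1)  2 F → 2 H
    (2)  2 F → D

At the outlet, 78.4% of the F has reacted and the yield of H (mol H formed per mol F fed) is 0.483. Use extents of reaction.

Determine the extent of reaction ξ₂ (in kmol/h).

Yield of H: 2ξ₁ / 436 = 0.483 → ξ₁ = 105.3 kmol/h.
Conversion of F: 2ξ₁ + 2ξ₂ = 0.784 × 436 = 341.8 → ξ₂ = 65.62 kmol/h.
Outlet amounts (n = n₀ + Σ ν·ξ):
  F: 436 − 2(105.3) − 2(65.62) = 94.18
  H: 0 + 2(105.3) = 210.6
  D: 0 + 1(65.62) = 65.62

ξ₂ = 65.6 kmol/h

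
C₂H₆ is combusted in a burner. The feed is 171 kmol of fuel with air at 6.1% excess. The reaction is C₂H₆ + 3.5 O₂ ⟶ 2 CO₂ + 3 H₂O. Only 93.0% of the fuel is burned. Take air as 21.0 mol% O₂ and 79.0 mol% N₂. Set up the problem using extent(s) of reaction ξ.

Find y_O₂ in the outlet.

Stoichiometric O₂ = 3.5 × 171 = 598.5 kmol; O₂ fed = 598.5 × 1.061 = 635 kmol.
N₂ fed = 635 × 79/21 = 2389 kmol.
Fuel reacted = 0.93 × 171 → ξ = 159 kmol.
Outlet (n = n₀ + ν ξ):
  C₂H₆: 171 − 1(159) = 11.97
  O₂: 635 − 3.5(159) = 78.4
  N₂: 2389 (inert)
  CO₂: 0 + 2(159) = 318.1
  H₂O: 0 + 3(159) = 477.1
Total out = 3274 kmol; y_O₂ = 78.4 / 3274 = 0.02394.

0.0239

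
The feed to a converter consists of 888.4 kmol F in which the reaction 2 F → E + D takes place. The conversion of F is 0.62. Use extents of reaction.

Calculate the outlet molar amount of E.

275 kmol

F reacted = 0.62 × 888.4 = 550.8 kmol; ν_F = −2, so ξ = 550.8/2 = 275.4 kmol.
Outlet amounts (n = n₀ + ν ξ):
  F: 888.4 − 2(275.4) = 337.6
  E: 0 + 1(275.4) = 275.4
  D: 0 + 1(275.4) = 275.4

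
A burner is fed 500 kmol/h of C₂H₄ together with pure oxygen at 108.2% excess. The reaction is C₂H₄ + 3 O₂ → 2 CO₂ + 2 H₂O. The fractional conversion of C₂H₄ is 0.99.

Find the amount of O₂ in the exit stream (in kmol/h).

Stoichiometric O₂ = 3 × 500 = 1500 kmol/h; O₂ fed = 1500 × 2.082 = 3123 kmol/h.
Fuel reacted = 0.99 × 500 → ξ = 495 kmol/h.
Outlet (n = n₀ + ν ξ):
  C₂H₄: 500 − 1(495) = 5
  O₂: 3123 − 3(495) = 1638
  CO₂: 0 + 2(495) = 990
  H₂O: 0 + 2(495) = 990

1640 kmol/h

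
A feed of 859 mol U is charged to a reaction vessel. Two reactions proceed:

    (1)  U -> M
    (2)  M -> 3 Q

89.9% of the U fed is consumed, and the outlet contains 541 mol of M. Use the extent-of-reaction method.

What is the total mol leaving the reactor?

Conversion of U: U consumed = 1ξ₁ = 0.899 × 859 → ξ₁ = 772.2 mol.
M balance: n_M = 0 + 1ξ₁ − 1ξ₂ = 541 → ξ₂ = (1·772.2 − 541)/1 = 231.2 mol.
Outlet amounts (n = n₀ + Σ ν·ξ):
  U: 859 − 1(772.2) = 86.76
  M: 0 + 1(772.2) − 1(231.2) = 541
  Q: 0 + 3(231.2) = 693.7
Total out = 86.76 + 541 + 693.7 = 1321 mol.

1320 mol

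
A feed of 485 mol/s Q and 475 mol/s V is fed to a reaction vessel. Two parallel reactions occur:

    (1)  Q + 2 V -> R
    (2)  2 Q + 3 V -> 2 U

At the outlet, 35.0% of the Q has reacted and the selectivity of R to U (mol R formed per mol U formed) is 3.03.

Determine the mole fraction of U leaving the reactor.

Conversion of Q: Q consumed = 0.35 × 485 = 169.8 mol/s = 1ξ₁ + 2ξ₂.
Selectivity: 1ξ₁ / (2ξ₂) = 3.03 → ξ₁ = 6.06 ξ₂.
Substitute: (1·6.06 + 2) ξ₂ = 169.8 → ξ₂ = 21.06 mol/s, ξ₁ = 127.6 mol/s.
Outlet amounts (n = n₀ + Σ ν·ξ):
  Q: 485 − 1(127.6) − 2(21.06) = 315.2
  V: 475 − 2(127.6) − 3(21.06) = 156.6
  R: 0 + 1(127.6) = 127.6
  U: 0 + 2(21.06) = 42.12
Total out = 641.6 mol/s; y_U = 42.12 / 641.6 = 0.06565.

0.0657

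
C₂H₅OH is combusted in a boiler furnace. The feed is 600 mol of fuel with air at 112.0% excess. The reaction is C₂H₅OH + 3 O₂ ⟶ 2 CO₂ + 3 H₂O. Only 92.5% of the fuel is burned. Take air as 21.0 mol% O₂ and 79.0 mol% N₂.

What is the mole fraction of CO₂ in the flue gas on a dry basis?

0.0628

Stoichiometric O₂ = 3 × 600 = 1800 mol; O₂ fed = 1800 × 2.120 = 3816 mol.
N₂ fed = 3816 × 79/21 = 14360 mol.
Fuel reacted = 0.925 × 600 → ξ = 555 mol.
Outlet (n = n₀ + ν ξ):
  C₂H₅OH: 600 − 1(555) = 45
  O₂: 3816 − 3(555) = 2151
  N₂: 14360 (inert)
  CO₂: 0 + 2(555) = 1110
  H₂O: 0 + 3(555) = 1665
Dry total = 17660 mol; y_CO₂ (dry) = 1110 / 17660 = 0.06285.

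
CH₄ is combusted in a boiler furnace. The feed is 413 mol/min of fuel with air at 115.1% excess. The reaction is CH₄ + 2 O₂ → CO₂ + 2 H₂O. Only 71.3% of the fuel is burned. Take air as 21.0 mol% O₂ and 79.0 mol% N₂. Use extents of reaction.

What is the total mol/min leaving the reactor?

8870 mol/min

Stoichiometric O₂ = 2 × 413 = 826 mol/min; O₂ fed = 826 × 2.151 = 1777 mol/min.
N₂ fed = 1777 × 79/21 = 6684 mol/min.
Fuel reacted = 0.713 × 413 → ξ = 294.5 mol/min.
Outlet (n = n₀ + ν ξ):
  CH₄: 413 − 1(294.5) = 118.5
  O₂: 1777 − 2(294.5) = 1188
  N₂: 6684 (inert)
  CO₂: 0 + 1(294.5) = 294.5
  H₂O: 0 + 2(294.5) = 588.9
Total out = 118.5 + 1188 + 6684 + 294.5 + 588.9 = 8874 mol/min.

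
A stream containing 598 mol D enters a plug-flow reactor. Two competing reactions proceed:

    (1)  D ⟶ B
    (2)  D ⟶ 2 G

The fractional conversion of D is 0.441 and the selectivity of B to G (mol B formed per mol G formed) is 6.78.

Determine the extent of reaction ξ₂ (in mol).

ξ₂ = 18.1 mol

Conversion of D: D consumed = 0.441 × 598 = 263.7 mol = 1ξ₁ + 1ξ₂.
Selectivity: 1ξ₁ / (2ξ₂) = 6.78 → ξ₁ = 13.56 ξ₂.
Substitute: (1·13.56 + 1) ξ₂ = 263.7 → ξ₂ = 18.11 mol, ξ₁ = 245.6 mol.
Outlet amounts (n = n₀ + Σ ν·ξ):
  D: 598 − 1(245.6) − 1(18.11) = 334.3
  B: 0 + 1(245.6) = 245.6
  G: 0 + 2(18.11) = 36.23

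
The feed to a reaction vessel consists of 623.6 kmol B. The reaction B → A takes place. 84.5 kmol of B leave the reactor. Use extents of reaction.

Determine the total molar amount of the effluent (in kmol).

624 kmol

For B: n = n₀ − 1ξ → 84.5 = 623.6 − 1ξ, giving ξ = 539.1 kmol.
Outlet amounts (n = n₀ + ν ξ):
  B: 623.6 − 1(539.1) = 84.5
  A: 0 + 1(539.1) = 539.1
Total out = 84.5 + 539.1 = 623.6 kmol.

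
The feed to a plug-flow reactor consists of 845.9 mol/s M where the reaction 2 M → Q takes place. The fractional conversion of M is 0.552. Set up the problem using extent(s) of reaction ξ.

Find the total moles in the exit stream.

M reacted = 0.552 × 845.9 = 466.9 mol/s; ν_M = −2, so ξ = 466.9/2 = 233.5 mol/s.
Outlet amounts (n = n₀ + ν ξ):
  M: 845.9 − 2(233.5) = 379
  Q: 0 + 1(233.5) = 233.5
Total out = 379 + 233.5 = 612.4 mol/s.

612 mol/s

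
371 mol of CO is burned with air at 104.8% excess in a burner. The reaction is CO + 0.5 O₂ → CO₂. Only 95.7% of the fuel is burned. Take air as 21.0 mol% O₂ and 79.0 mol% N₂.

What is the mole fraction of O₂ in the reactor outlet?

Stoichiometric O₂ = 0.5 × 371 = 185.5 mol; O₂ fed = 185.5 × 2.048 = 379.9 mol.
N₂ fed = 379.9 × 79/21 = 1429 mol.
Fuel reacted = 0.957 × 371 → ξ = 355 mol.
Outlet (n = n₀ + ν ξ):
  CO: 371 − 1(355) = 15.95
  O₂: 379.9 − 0.5(355) = 202.4
  N₂: 1429 (inert)
  CO₂: 0 + 1(355) = 355
Total out = 2003 mol; y_O₂ = 202.4 / 2003 = 0.1011.

0.101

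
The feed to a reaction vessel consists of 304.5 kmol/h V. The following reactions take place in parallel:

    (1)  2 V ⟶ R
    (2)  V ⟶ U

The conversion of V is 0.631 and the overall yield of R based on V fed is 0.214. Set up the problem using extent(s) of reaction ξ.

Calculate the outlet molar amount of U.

61.8 kmol/h

Yield of R: 1ξ₁ / 304.5 = 0.214 → ξ₁ = 65.16 kmol/h.
Conversion of V: 2ξ₁ + 1ξ₂ = 0.631 × 304.5 = 192.1 → ξ₂ = 61.81 kmol/h.
Outlet amounts (n = n₀ + Σ ν·ξ):
  V: 304.5 − 2(65.16) − 1(61.81) = 112.4
  R: 0 + 1(65.16) = 65.16
  U: 0 + 1(61.81) = 61.81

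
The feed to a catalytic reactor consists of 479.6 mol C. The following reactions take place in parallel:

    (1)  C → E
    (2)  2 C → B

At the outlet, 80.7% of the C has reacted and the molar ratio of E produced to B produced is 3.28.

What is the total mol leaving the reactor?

Conversion of C: C consumed = 0.807 × 479.6 = 387 mol = 1ξ₁ + 2ξ₂.
Selectivity: 1ξ₁ / (1ξ₂) = 3.28 → ξ₁ = 3.28 ξ₂.
Substitute: (1·3.28 + 2) ξ₂ = 387 → ξ₂ = 73.3 mol, ξ₁ = 240.4 mol.
Outlet amounts (n = n₀ + Σ ν·ξ):
  C: 479.6 − 1(240.4) − 2(73.3) = 92.56
  E: 0 + 1(240.4) = 240.4
  B: 0 + 1(73.3) = 73.3
Total out = 92.56 + 240.4 + 73.3 = 406.3 mol.

406 mol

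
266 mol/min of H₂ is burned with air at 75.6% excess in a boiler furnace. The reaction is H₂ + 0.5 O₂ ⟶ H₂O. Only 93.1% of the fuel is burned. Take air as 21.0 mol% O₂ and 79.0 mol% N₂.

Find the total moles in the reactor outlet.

Stoichiometric O₂ = 0.5 × 266 = 133 mol/min; O₂ fed = 133 × 1.756 = 233.5 mol/min.
N₂ fed = 233.5 × 79/21 = 878.6 mol/min.
Fuel reacted = 0.931 × 266 → ξ = 247.6 mol/min.
Outlet (n = n₀ + ν ξ):
  H₂: 266 − 1(247.6) = 18.35
  O₂: 233.5 − 0.5(247.6) = 109.7
  N₂: 878.6 (inert)
  H₂O: 0 + 1(247.6) = 247.6
Total out = 18.35 + 109.7 + 878.6 + 247.6 = 1254 mol/min.

1250 mol/min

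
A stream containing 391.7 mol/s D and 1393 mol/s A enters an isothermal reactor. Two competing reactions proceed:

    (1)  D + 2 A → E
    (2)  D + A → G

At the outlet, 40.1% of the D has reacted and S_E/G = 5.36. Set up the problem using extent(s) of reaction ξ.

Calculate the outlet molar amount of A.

1100 mol/s

Conversion of D: D consumed = 0.401 × 391.7 = 157.1 mol/s = 1ξ₁ + 1ξ₂.
Selectivity: 1ξ₁ / (1ξ₂) = 5.36 → ξ₁ = 5.36 ξ₂.
Substitute: (1·5.36 + 1) ξ₂ = 157.1 → ξ₂ = 24.7 mol/s, ξ₁ = 132.4 mol/s.
Outlet amounts (n = n₀ + Σ ν·ξ):
  D: 391.7 − 1(132.4) − 1(24.7) = 234.6
  A: 1393 − 2(132.4) − 1(24.7) = 1104
  E: 0 + 1(132.4) = 132.4
  G: 0 + 1(24.7) = 24.7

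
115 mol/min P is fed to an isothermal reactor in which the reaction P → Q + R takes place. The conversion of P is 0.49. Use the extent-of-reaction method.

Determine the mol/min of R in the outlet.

P reacted = 0.49 × 115 = 56.35 mol/min; ν_P = −1, so ξ = 56.35/1 = 56.35 mol/min.
Outlet amounts (n = n₀ + ν ξ):
  P: 115 − 1(56.35) = 58.65
  Q: 0 + 1(56.35) = 56.35
  R: 0 + 1(56.35) = 56.35

56.4 mol/min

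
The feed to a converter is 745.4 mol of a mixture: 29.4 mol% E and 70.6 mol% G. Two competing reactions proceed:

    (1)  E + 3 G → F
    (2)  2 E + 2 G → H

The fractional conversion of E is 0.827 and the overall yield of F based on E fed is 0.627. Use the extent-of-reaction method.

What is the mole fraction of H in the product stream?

Yield of F: 1ξ₁ / 219.1 = 0.627 → ξ₁ = 137.4 mol.
Conversion of E: 1ξ₁ + 2ξ₂ = 0.827 × 219.1 = 181.2 → ξ₂ = 21.91 mol.
Outlet amounts (n = n₀ + Σ ν·ξ):
  E: 219.1 − 1(137.4) − 2(21.91) = 37.91
  G: 526.3 − 3(137.4) − 2(21.91) = 70.21
  F: 0 + 1(137.4) = 137.4
  H: 0 + 1(21.91) = 21.91
Total out = 267.4 mol; y_H = 21.91 / 267.4 = 0.08194.

0.0819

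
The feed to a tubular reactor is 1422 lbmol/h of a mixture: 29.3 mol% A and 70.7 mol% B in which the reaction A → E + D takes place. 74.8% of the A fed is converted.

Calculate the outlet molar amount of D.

312 lbmol/h

A reacted = 0.748 × 416.6 = 311.7 lbmol/h; ν_A = −1, so ξ = 311.7/1 = 311.7 lbmol/h.
Outlet amounts (n = n₀ + ν ξ):
  A: 416.6 − 1(311.7) = 105
  E: 0 + 1(311.7) = 311.7
  D: 0 + 1(311.7) = 311.7
  B: 1005 (inert)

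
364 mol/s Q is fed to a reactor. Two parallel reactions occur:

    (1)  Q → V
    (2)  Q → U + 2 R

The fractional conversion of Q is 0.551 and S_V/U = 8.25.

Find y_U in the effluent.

Conversion of Q: Q consumed = 0.551 × 364 = 200.6 mol/s = 1ξ₁ + 1ξ₂.
Selectivity: 1ξ₁ / (1ξ₂) = 8.25 → ξ₁ = 8.25 ξ₂.
Substitute: (1·8.25 + 1) ξ₂ = 200.6 → ξ₂ = 21.68 mol/s, ξ₁ = 178.9 mol/s.
Outlet amounts (n = n₀ + Σ ν·ξ):
  Q: 364 − 1(178.9) − 1(21.68) = 163.4
  V: 0 + 1(178.9) = 178.9
  U: 0 + 1(21.68) = 21.68
  R: 0 + 2(21.68) = 43.37
Total out = 407.4 mol/s; y_U = 21.68 / 407.4 = 0.05323.

0.0532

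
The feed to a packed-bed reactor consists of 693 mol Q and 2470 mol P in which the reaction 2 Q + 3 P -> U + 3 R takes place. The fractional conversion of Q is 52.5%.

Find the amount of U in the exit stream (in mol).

Q reacted = 0.525 × 693 = 363.8 mol; ν_Q = −2, so ξ = 363.8/2 = 181.9 mol.
Outlet amounts (n = n₀ + ν ξ):
  Q: 693 − 2(181.9) = 329.2
  P: 2470 − 3(181.9) = 1924
  U: 0 + 1(181.9) = 181.9
  R: 0 + 3(181.9) = 545.7

182 mol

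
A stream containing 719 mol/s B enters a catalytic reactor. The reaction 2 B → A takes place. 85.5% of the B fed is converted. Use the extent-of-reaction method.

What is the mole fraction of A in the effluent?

0.747

B reacted = 0.855 × 719 = 614.7 mol/s; ν_B = −2, so ξ = 614.7/2 = 307.4 mol/s.
Outlet amounts (n = n₀ + ν ξ):
  B: 719 − 2(307.4) = 104.3
  A: 0 + 1(307.4) = 307.4
Total out = 411.6 mol/s; y_A = 307.4 / 411.6 = 0.7467.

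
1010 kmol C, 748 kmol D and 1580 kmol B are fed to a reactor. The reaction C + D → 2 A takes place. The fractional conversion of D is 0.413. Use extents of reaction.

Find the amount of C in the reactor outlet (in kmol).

701 kmol

D reacted = 0.413 × 748 = 308.9 kmol; ν_D = −1, so ξ = 308.9/1 = 308.9 kmol.
Outlet amounts (n = n₀ + ν ξ):
  C: 1010 − 1(308.9) = 701.1
  D: 748 − 1(308.9) = 439.1
  A: 0 + 2(308.9) = 617.8
  B: 1580 (inert)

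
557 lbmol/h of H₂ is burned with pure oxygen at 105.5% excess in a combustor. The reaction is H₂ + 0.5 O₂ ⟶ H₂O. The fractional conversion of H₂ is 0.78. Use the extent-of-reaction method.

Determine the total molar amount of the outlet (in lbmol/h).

912 lbmol/h

Stoichiometric O₂ = 0.5 × 557 = 278.5 lbmol/h; O₂ fed = 278.5 × 2.055 = 572.3 lbmol/h.
Fuel reacted = 0.78 × 557 → ξ = 434.5 lbmol/h.
Outlet (n = n₀ + ν ξ):
  H₂: 557 − 1(434.5) = 122.5
  O₂: 572.3 − 0.5(434.5) = 355.1
  H₂O: 0 + 1(434.5) = 434.5
Total out = 122.5 + 355.1 + 434.5 = 912.1 lbmol/h.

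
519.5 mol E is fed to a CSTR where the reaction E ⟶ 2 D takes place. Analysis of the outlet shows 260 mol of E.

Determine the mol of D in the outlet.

519 mol

For E: n = n₀ − 1ξ → 260 = 519.5 − 1ξ, giving ξ = 259.5 mol.
Outlet amounts (n = n₀ + ν ξ):
  E: 519.5 − 1(259.5) = 260
  D: 0 + 2(259.5) = 519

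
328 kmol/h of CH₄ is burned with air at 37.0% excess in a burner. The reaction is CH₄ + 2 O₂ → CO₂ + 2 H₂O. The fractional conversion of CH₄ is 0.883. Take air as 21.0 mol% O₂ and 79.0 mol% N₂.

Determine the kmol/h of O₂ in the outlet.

319 kmol/h

Stoichiometric O₂ = 2 × 328 = 656 kmol/h; O₂ fed = 656 × 1.370 = 898.7 kmol/h.
N₂ fed = 898.7 × 79/21 = 3381 kmol/h.
Fuel reacted = 0.883 × 328 → ξ = 289.6 kmol/h.
Outlet (n = n₀ + ν ξ):
  CH₄: 328 − 1(289.6) = 38.38
  O₂: 898.7 − 2(289.6) = 319.5
  N₂: 3381 (inert)
  CO₂: 0 + 1(289.6) = 289.6
  H₂O: 0 + 2(289.6) = 579.2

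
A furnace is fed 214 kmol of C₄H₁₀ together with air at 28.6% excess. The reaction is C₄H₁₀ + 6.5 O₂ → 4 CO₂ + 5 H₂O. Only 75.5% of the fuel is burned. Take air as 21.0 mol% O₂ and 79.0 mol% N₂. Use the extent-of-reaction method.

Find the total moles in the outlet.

8970 kmol

Stoichiometric O₂ = 6.5 × 214 = 1391 kmol; O₂ fed = 1391 × 1.286 = 1789 kmol.
N₂ fed = 1789 × 79/21 = 6729 kmol.
Fuel reacted = 0.755 × 214 → ξ = 161.6 kmol.
Outlet (n = n₀ + ν ξ):
  C₄H₁₀: 214 − 1(161.6) = 52.43
  O₂: 1789 − 6.5(161.6) = 738.6
  N₂: 6729 (inert)
  CO₂: 0 + 4(161.6) = 646.3
  H₂O: 0 + 5(161.6) = 807.8
Total out = 52.43 + 738.6 + 6729 + 646.3 + 807.8 = 8975 kmol.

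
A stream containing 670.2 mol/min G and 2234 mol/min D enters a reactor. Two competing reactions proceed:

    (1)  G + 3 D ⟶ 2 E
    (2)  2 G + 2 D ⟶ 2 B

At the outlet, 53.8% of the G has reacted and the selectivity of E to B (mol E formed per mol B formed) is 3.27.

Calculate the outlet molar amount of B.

137 mol/min

Conversion of G: G consumed = 0.538 × 670.2 = 360.6 mol/min = 1ξ₁ + 2ξ₂.
Selectivity: 2ξ₁ / (2ξ₂) = 3.27 → ξ₁ = 3.27 ξ₂.
Substitute: (1·3.27 + 2) ξ₂ = 360.6 → ξ₂ = 68.42 mol/min, ξ₁ = 223.7 mol/min.
Outlet amounts (n = n₀ + Σ ν·ξ):
  G: 670.2 − 1(223.7) − 2(68.42) = 309.6
  D: 2234 − 3(223.7) − 2(68.42) = 1426
  E: 0 + 2(223.7) = 447.5
  B: 0 + 2(68.42) = 136.8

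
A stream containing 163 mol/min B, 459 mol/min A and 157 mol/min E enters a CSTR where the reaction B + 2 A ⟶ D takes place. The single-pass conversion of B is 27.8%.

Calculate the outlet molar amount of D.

45.3 mol/min

B reacted = 0.278 × 163 = 45.31 mol/min; ν_B = −1, so ξ = 45.31/1 = 45.31 mol/min.
Outlet amounts (n = n₀ + ν ξ):
  B: 163 − 1(45.31) = 117.7
  A: 459 − 2(45.31) = 368.4
  D: 0 + 1(45.31) = 45.31
  E: 157 (inert)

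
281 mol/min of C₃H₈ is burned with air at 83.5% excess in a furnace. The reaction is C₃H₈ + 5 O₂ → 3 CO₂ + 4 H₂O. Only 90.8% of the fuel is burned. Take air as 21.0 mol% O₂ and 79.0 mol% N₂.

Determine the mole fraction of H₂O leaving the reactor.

0.0797

Stoichiometric O₂ = 5 × 281 = 1405 mol/min; O₂ fed = 1405 × 1.835 = 2578 mol/min.
N₂ fed = 2578 × 79/21 = 9699 mol/min.
Fuel reacted = 0.908 × 281 → ξ = 255.1 mol/min.
Outlet (n = n₀ + ν ξ):
  C₃H₈: 281 − 1(255.1) = 25.85
  O₂: 2578 − 5(255.1) = 1302
  N₂: 9699 (inert)
  CO₂: 0 + 3(255.1) = 765.4
  H₂O: 0 + 4(255.1) = 1021
Total out = 12810 mol/min; y_H₂O = 1021 / 12810 = 0.07965.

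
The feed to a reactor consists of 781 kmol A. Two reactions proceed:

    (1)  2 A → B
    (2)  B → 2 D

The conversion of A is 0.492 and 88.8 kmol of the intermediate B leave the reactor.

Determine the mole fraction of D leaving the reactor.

0.299

Conversion of A: A consumed = 2ξ₁ = 0.492 × 781 → ξ₁ = 192.1 kmol.
B balance: n_B = 0 + 1ξ₁ − 1ξ₂ = 88.8 → ξ₂ = (1·192.1 − 88.8)/1 = 103.3 kmol.
Outlet amounts (n = n₀ + Σ ν·ξ):
  A: 781 − 2(192.1) = 396.7
  B: 0 + 1(192.1) − 1(103.3) = 88.8
  D: 0 + 2(103.3) = 206.7
Total out = 692.2 kmol; y_D = 206.7 / 692.2 = 0.2985.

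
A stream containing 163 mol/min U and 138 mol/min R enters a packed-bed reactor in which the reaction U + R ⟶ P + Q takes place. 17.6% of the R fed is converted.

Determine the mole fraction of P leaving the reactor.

R reacted = 0.176 × 138 = 24.29 mol/min; ν_R = −1, so ξ = 24.29/1 = 24.29 mol/min.
Outlet amounts (n = n₀ + ν ξ):
  U: 163 − 1(24.29) = 138.7
  R: 138 − 1(24.29) = 113.7
  P: 0 + 1(24.29) = 24.29
  Q: 0 + 1(24.29) = 24.29
Total out = 301 mol/min; y_P = 24.29 / 301 = 0.08069.

0.0807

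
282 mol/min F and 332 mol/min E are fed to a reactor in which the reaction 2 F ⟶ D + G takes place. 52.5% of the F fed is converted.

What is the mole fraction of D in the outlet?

0.121

F reacted = 0.525 × 282 = 148.1 mol/min; ν_F = −2, so ξ = 148.1/2 = 74.03 mol/min.
Outlet amounts (n = n₀ + ν ξ):
  F: 282 − 2(74.03) = 133.9
  D: 0 + 1(74.03) = 74.03
  G: 0 + 1(74.03) = 74.03
  E: 332 (inert)
Total out = 614 mol/min; y_D = 74.03 / 614 = 0.1206.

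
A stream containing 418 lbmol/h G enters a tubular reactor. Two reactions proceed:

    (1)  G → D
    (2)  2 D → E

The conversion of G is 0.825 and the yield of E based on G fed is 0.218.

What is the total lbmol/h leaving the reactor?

327 lbmol/h

Conversion of G: G consumed = 1ξ₁ = 0.825 × 418 → ξ₁ = 344.8 lbmol/h.
Yield of E: 1ξ₂ / 418 = 0.218 → ξ₂ = 91.12 lbmol/h.
Outlet amounts (n = n₀ + Σ ν·ξ):
  G: 418 − 1(344.8) = 73.15
  D: 0 + 1(344.8) − 2(91.12) = 162.6
  E: 0 + 1(91.12) = 91.12
Total out = 73.15 + 162.6 + 91.12 = 326.9 lbmol/h.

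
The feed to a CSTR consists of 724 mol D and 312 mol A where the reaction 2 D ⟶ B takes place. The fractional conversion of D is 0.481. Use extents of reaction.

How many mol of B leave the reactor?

174 mol

D reacted = 0.481 × 724 = 348.2 mol; ν_D = −2, so ξ = 348.2/2 = 174.1 mol.
Outlet amounts (n = n₀ + ν ξ):
  D: 724 − 2(174.1) = 375.8
  B: 0 + 1(174.1) = 174.1
  A: 312 (inert)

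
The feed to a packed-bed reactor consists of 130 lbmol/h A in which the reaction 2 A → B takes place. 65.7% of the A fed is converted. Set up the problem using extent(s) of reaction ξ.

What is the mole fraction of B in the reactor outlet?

A reacted = 0.657 × 130 = 85.41 lbmol/h; ν_A = −2, so ξ = 85.41/2 = 42.7 lbmol/h.
Outlet amounts (n = n₀ + ν ξ):
  A: 130 − 2(42.7) = 44.59
  B: 0 + 1(42.7) = 42.7
Total out = 87.3 lbmol/h; y_B = 42.7 / 87.3 = 0.4892.

0.489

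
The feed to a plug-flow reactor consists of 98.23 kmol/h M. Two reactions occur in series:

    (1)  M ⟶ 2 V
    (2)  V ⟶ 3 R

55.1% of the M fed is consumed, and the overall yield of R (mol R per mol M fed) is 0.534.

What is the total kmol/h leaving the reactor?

187 kmol/h

Conversion of M: M consumed = 1ξ₁ = 0.551 × 98.23 → ξ₁ = 54.12 kmol/h.
Yield of R: 3ξ₂ / 98.23 = 0.534 → ξ₂ = 17.48 kmol/h.
Outlet amounts (n = n₀ + Σ ν·ξ):
  M: 98.23 − 1(54.12) = 44.11
  V: 0 + 2(54.12) − 1(17.48) = 90.76
  R: 0 + 3(17.48) = 52.45
Total out = 44.11 + 90.76 + 52.45 = 187.3 kmol/h.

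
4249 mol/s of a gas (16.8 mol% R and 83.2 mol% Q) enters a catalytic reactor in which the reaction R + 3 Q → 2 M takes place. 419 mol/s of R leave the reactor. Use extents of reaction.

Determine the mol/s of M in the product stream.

590 mol/s

For R: n = n₀ − 1ξ → 419 = 713.8 − 1ξ, giving ξ = 294.8 mol/s.
Outlet amounts (n = n₀ + ν ξ):
  R: 713.8 − 1(294.8) = 419
  Q: 3535 − 3(294.8) = 2651
  M: 0 + 2(294.8) = 589.7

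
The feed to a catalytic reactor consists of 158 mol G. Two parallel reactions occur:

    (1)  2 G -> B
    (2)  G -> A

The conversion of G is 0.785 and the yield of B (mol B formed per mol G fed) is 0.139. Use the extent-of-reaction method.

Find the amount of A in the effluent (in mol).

80.1 mol

Yield of B: 1ξ₁ / 158 = 0.139 → ξ₁ = 21.96 mol.
Conversion of G: 2ξ₁ + 1ξ₂ = 0.785 × 158 = 124 → ξ₂ = 80.11 mol.
Outlet amounts (n = n₀ + Σ ν·ξ):
  G: 158 − 2(21.96) − 1(80.11) = 33.97
  B: 0 + 1(21.96) = 21.96
  A: 0 + 1(80.11) = 80.11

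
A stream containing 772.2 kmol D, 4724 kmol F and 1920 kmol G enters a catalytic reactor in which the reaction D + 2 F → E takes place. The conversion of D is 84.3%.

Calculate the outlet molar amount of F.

D reacted = 0.843 × 772.2 = 651 kmol; ν_D = −1, so ξ = 651/1 = 651 kmol.
Outlet amounts (n = n₀ + ν ξ):
  D: 772.2 − 1(651) = 121.2
  F: 4724 − 2(651) = 3422
  E: 0 + 1(651) = 651
  G: 1920 (inert)

3420 kmol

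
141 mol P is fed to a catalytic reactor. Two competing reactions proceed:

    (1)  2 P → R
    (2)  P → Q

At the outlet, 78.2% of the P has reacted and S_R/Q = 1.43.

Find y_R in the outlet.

Conversion of P: P consumed = 0.782 × 141 = 110.3 mol = 2ξ₁ + 1ξ₂.
Selectivity: 1ξ₁ / (1ξ₂) = 1.43 → ξ₁ = 1.43 ξ₂.
Substitute: (2·1.43 + 1) ξ₂ = 110.3 → ξ₂ = 28.57 mol, ξ₁ = 40.85 mol.
Outlet amounts (n = n₀ + Σ ν·ξ):
  P: 141 − 2(40.85) − 1(28.57) = 30.74
  R: 0 + 1(40.85) = 40.85
  Q: 0 + 1(28.57) = 28.57
Total out = 100.2 mol; y_R = 40.85 / 100.2 = 0.4079.

0.408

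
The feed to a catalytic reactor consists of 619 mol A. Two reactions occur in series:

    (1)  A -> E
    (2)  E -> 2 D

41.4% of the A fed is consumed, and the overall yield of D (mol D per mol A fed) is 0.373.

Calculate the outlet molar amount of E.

Conversion of A: A consumed = 1ξ₁ = 0.414 × 619 → ξ₁ = 256.3 mol.
Yield of D: 2ξ₂ / 619 = 0.373 → ξ₂ = 115.4 mol.
Outlet amounts (n = n₀ + Σ ν·ξ):
  A: 619 − 1(256.3) = 362.7
  E: 0 + 1(256.3) − 1(115.4) = 140.8
  D: 0 + 2(115.4) = 230.9

141 mol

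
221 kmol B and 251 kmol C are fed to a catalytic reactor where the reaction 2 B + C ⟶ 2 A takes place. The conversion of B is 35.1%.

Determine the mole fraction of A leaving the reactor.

0.179

B reacted = 0.351 × 221 = 77.57 kmol; ν_B = −2, so ξ = 77.57/2 = 38.79 kmol.
Outlet amounts (n = n₀ + ν ξ):
  B: 221 − 2(38.79) = 143.4
  C: 251 − 1(38.79) = 212.2
  A: 0 + 2(38.79) = 77.57
Total out = 433.2 kmol; y_A = 77.57 / 433.2 = 0.1791.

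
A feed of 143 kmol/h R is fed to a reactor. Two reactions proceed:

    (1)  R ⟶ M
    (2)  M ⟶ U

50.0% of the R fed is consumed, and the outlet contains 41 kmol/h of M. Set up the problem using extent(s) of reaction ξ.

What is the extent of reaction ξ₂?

Conversion of R: R consumed = 1ξ₁ = 0.5 × 143 → ξ₁ = 71.5 kmol/h.
M balance: n_M = 0 + 1ξ₁ − 1ξ₂ = 41 → ξ₂ = (1·71.5 − 41)/1 = 30.5 kmol/h.
Outlet amounts (n = n₀ + Σ ν·ξ):
  R: 143 − 1(71.5) = 71.5
  M: 0 + 1(71.5) − 1(30.5) = 41
  U: 0 + 1(30.5) = 30.5

ξ₂ = 30.5 kmol/h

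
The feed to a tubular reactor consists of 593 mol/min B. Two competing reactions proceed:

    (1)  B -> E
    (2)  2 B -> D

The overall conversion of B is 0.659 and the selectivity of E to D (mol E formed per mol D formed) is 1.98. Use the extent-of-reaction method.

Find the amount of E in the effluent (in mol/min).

194 mol/min

Conversion of B: B consumed = 0.659 × 593 = 390.8 mol/min = 1ξ₁ + 2ξ₂.
Selectivity: 1ξ₁ / (1ξ₂) = 1.98 → ξ₁ = 1.98 ξ₂.
Substitute: (1·1.98 + 2) ξ₂ = 390.8 → ξ₂ = 98.19 mol/min, ξ₁ = 194.4 mol/min.
Outlet amounts (n = n₀ + Σ ν·ξ):
  B: 593 − 1(194.4) − 2(98.19) = 202.2
  E: 0 + 1(194.4) = 194.4
  D: 0 + 1(98.19) = 98.19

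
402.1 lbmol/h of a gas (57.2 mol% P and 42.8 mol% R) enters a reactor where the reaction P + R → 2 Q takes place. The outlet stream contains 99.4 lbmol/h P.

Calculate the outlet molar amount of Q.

261 lbmol/h

For P: n = n₀ − 1ξ → 99.4 = 230 − 1ξ, giving ξ = 130.6 lbmol/h.
Outlet amounts (n = n₀ + ν ξ):
  P: 230 − 1(130.6) = 99.4
  R: 172.1 − 1(130.6) = 41.5
  Q: 0 + 2(130.6) = 261.2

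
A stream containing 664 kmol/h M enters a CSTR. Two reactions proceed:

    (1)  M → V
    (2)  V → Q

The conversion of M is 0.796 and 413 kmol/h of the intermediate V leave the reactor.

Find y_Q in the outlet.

0.174

Conversion of M: M consumed = 1ξ₁ = 0.796 × 664 → ξ₁ = 528.5 kmol/h.
V balance: n_V = 0 + 1ξ₁ − 1ξ₂ = 413 → ξ₂ = (1·528.5 − 413)/1 = 115.5 kmol/h.
Outlet amounts (n = n₀ + Σ ν·ξ):
  M: 664 − 1(528.5) = 135.5
  V: 0 + 1(528.5) − 1(115.5) = 413
  Q: 0 + 1(115.5) = 115.5
Total out = 664 kmol/h; y_Q = 115.5 / 664 = 0.174.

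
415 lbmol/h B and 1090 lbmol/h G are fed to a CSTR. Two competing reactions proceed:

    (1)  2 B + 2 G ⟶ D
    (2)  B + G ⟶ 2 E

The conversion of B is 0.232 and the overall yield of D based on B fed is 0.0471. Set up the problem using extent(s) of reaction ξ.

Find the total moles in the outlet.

1450 lbmol/h

Yield of D: 1ξ₁ / 415 = 0.0471 → ξ₁ = 19.55 lbmol/h.
Conversion of B: 2ξ₁ + 1ξ₂ = 0.232 × 415 = 96.28 → ξ₂ = 57.19 lbmol/h.
Outlet amounts (n = n₀ + Σ ν·ξ):
  B: 415 − 2(19.55) − 1(57.19) = 318.7
  G: 1090 − 2(19.55) − 1(57.19) = 993.7
  D: 0 + 1(19.55) = 19.55
  E: 0 + 2(57.19) = 114.4
Total out = 318.7 + 993.7 + 19.55 + 114.4 = 1446 lbmol/h.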